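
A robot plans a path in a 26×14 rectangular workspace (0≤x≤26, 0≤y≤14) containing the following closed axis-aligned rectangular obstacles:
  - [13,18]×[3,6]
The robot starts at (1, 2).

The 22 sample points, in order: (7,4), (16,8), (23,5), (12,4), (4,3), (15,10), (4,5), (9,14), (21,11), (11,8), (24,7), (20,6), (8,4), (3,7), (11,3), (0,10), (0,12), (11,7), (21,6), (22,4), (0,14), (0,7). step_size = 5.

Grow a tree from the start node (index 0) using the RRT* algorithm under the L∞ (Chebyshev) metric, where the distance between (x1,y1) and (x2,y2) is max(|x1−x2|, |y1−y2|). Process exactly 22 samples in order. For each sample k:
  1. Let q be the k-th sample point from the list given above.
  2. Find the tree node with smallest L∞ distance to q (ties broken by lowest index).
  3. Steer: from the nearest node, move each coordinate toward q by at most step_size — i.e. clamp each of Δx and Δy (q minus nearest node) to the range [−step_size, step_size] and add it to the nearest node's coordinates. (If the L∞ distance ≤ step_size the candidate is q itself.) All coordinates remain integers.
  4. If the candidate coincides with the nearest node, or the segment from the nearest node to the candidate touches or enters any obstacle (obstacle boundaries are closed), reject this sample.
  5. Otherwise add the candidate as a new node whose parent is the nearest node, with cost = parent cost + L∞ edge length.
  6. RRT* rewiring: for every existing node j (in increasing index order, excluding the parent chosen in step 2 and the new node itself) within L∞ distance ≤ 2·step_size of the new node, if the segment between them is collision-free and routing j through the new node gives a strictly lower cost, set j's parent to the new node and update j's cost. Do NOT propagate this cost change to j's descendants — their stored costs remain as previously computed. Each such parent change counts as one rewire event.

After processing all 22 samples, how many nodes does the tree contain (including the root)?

Node count: 21

1. q=(7,4) nearest=0 d=6 new=(6,4) → add node 1 parent=0 cost=5
2. q=(16,8) nearest=1 d=10 new=(11,8) → add node 2 parent=1 cost=10
3. q=(23,5) nearest=2 d=12 new=(16,5) → blocked by [13,18]×[3,6], reject
4. q=(12,4) nearest=2 d=4 new=(12,4) → add node 3 parent=2 cost=14
5. q=(4,3) nearest=1 d=2 new=(4,3) → add node 4 parent=1 cost=7
6. q=(15,10) nearest=2 d=4 new=(15,10) → add node 5 parent=2 cost=14
7. q=(4,5) nearest=1 d=2 new=(4,5) → add node 6 parent=1 cost=7
8. q=(9,14) nearest=2 d=6 new=(9,13) → add node 7 parent=2 cost=15
9. q=(21,11) nearest=5 d=6 new=(20,11) → add node 8 parent=5 cost=19
10. q=(11,8) nearest=2 d=0 → coincident, reject
11. q=(24,7) nearest=8 d=4 new=(24,7) → add node 9 parent=8 cost=23
12. q=(20,6) nearest=9 d=4 new=(20,6) → add node 10 parent=9 cost=27
13. q=(8,4) nearest=1 d=2 new=(8,4) → add node 11 parent=1 cost=7; rewire 3→11 (11<14)
14. q=(3,7) nearest=6 d=2 new=(3,7) → add node 12 parent=6 cost=9
15. q=(11,3) nearest=3 d=1 new=(11,3) → add node 13 parent=3 cost=12
16. q=(0,10) nearest=12 d=3 new=(0,10) → add node 14 parent=12 cost=12
17. q=(0,12) nearest=14 d=2 new=(0,12) → add node 15 parent=14 cost=14
18. q=(11,7) nearest=2 d=1 new=(11,7) → add node 16 parent=2 cost=11; rewire 10→16 (20<27)
19. q=(21,6) nearest=10 d=1 new=(21,6) → add node 17 parent=10 cost=21
20. q=(22,4) nearest=10 d=2 new=(22,4) → add node 18 parent=10 cost=22
21. q=(0,14) nearest=15 d=2 new=(0,14) → add node 19 parent=15 cost=16
22. q=(0,7) nearest=12 d=3 new=(0,7) → add node 20 parent=12 cost=12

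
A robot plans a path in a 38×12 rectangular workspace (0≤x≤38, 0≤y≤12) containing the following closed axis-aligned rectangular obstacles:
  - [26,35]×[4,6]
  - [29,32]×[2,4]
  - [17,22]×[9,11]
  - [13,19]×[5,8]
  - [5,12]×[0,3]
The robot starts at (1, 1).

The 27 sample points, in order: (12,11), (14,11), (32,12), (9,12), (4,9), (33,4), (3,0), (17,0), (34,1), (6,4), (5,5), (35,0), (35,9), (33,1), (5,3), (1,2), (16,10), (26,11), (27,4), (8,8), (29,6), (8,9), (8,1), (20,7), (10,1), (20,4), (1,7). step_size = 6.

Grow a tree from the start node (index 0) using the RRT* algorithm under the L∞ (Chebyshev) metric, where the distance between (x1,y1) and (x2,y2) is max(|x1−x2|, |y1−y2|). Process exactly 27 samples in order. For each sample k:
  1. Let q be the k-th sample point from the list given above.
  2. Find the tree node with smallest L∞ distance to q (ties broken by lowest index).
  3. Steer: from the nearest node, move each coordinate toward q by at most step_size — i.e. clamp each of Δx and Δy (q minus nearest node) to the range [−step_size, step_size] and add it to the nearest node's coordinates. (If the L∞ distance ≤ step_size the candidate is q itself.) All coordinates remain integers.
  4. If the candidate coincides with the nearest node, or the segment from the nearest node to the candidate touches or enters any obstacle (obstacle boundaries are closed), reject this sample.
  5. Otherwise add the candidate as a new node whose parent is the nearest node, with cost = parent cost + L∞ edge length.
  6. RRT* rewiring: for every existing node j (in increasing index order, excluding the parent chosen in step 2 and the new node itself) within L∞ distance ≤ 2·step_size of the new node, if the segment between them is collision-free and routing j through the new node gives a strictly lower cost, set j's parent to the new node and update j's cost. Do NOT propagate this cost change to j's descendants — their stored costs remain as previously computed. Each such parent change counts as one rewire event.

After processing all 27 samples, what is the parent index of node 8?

1. q=(12,11) nearest=0 d=11 new=(7,7) → add node 1 parent=0 cost=6
2. q=(14,11) nearest=1 d=7 new=(13,11) → add node 2 parent=1 cost=12
3. q=(32,12) nearest=2 d=19 new=(19,12) → add node 3 parent=2 cost=18
4. q=(9,12) nearest=2 d=4 new=(9,12) → add node 4 parent=2 cost=16
5. q=(4,9) nearest=1 d=3 new=(4,9) → add node 5 parent=1 cost=9; rewire 4→5 (14<16)
6. q=(33,4) nearest=3 d=14 new=(25,6) → blocked by [17,22]×[9,11], reject
7. q=(3,0) nearest=0 d=2 new=(3,0) → add node 6 parent=0 cost=2
8. q=(17,0) nearest=1 d=10 new=(13,1) → blocked by [5,12]×[0,3], reject
9. q=(34,1) nearest=3 d=15 new=(25,6) → blocked by [17,22]×[9,11], reject
10. q=(6,4) nearest=1 d=3 new=(6,4) → add node 7 parent=1 cost=9
11. q=(5,5) nearest=7 d=1 new=(5,5) → add node 8 parent=7 cost=10
12. q=(35,0) nearest=3 d=16 new=(25,6) → blocked by [17,22]×[9,11], reject
13. q=(35,9) nearest=3 d=16 new=(25,9) → blocked by [17,22]×[9,11], reject
14. q=(33,1) nearest=3 d=14 new=(25,6) → blocked by [17,22]×[9,11], reject
15. q=(5,3) nearest=7 d=1 new=(5,3) → blocked by [5,12]×[0,3], reject
16. q=(1,2) nearest=0 d=1 new=(1,2) → add node 9 parent=0 cost=1; rewire 4→9 (11<14); rewire 5→9 (8<9); rewire 7→9 (6<9); rewire 8→9 (5<10)
17. q=(16,10) nearest=2 d=3 new=(16,10) → add node 10 parent=2 cost=15
18. q=(26,11) nearest=3 d=7 new=(25,11) → add node 11 parent=3 cost=24
19. q=(27,4) nearest=11 d=7 new=(27,5) → blocked by [26,35]×[4,6], reject
20. q=(8,8) nearest=1 d=1 new=(8,8) → add node 12 parent=1 cost=7
21. q=(29,6) nearest=11 d=5 new=(29,6) → blocked by [26,35]×[4,6], reject
22. q=(8,9) nearest=12 d=1 new=(8,9) → add node 13 parent=12 cost=8
23. q=(8,1) nearest=7 d=3 new=(8,1) → blocked by [5,12]×[0,3], reject
24. q=(20,7) nearest=10 d=4 new=(20,7) → blocked by [17,22]×[9,11], reject
25. q=(10,1) nearest=7 d=4 new=(10,1) → blocked by [5,12]×[0,3], reject
26. q=(20,4) nearest=10 d=6 new=(20,4) → blocked by [13,19]×[5,8], reject
27. q=(1,7) nearest=5 d=3 new=(1,7) → add node 14 parent=5 cost=11

Parent of node 8: 9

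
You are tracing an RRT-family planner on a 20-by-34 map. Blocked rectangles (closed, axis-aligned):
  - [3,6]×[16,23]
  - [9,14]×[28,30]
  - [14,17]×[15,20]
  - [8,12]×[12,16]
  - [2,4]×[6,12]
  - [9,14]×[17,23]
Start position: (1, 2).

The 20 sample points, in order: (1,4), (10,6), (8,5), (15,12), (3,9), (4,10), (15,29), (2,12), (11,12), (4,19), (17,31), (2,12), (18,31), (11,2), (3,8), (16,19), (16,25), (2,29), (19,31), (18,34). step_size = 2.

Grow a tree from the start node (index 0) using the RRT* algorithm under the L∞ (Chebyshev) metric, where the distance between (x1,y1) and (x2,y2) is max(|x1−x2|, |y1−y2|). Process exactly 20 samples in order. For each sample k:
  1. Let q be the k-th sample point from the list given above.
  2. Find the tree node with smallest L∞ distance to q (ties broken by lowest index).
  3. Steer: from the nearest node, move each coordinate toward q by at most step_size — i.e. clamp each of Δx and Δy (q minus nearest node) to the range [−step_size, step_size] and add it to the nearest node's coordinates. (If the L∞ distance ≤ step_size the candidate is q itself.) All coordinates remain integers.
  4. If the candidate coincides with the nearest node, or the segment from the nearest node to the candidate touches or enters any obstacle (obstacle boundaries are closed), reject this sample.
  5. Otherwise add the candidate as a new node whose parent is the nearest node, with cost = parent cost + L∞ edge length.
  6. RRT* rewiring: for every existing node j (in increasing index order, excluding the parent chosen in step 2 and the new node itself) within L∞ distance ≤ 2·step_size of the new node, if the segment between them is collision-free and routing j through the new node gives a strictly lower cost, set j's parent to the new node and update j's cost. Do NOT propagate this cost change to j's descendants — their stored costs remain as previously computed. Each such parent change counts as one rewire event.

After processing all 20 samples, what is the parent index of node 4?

1. q=(1,4) nearest=0 d=2 new=(1,4) → add node 1 parent=0 cost=2
2. q=(10,6) nearest=0 d=9 new=(3,4) → add node 2 parent=0 cost=2
3. q=(8,5) nearest=2 d=5 new=(5,5) → add node 3 parent=2 cost=4
4. q=(15,12) nearest=3 d=10 new=(7,7) → add node 4 parent=3 cost=6
5. q=(3,9) nearest=3 d=4 new=(3,7) → blocked by [2,4]×[6,12], reject
6. q=(4,10) nearest=4 d=3 new=(5,9) → add node 5 parent=4 cost=8
7. q=(15,29) nearest=5 d=20 new=(7,11) → add node 6 parent=5 cost=10
8. q=(2,12) nearest=5 d=3 new=(3,11) → blocked by [2,4]×[6,12], reject
9. q=(11,12) nearest=6 d=4 new=(9,12) → blocked by [8,12]×[12,16], reject
10. q=(4,19) nearest=6 d=8 new=(5,13) → add node 7 parent=6 cost=12
11. q=(17,31) nearest=7 d=18 new=(7,15) → add node 8 parent=7 cost=14
12. q=(2,12) nearest=5 d=3 new=(3,11) → blocked by [2,4]×[6,12], reject
13. q=(18,31) nearest=8 d=16 new=(9,17) → blocked by [8,12]×[12,16], reject
14. q=(11,2) nearest=4 d=5 new=(9,5) → add node 9 parent=4 cost=8
15. q=(3,8) nearest=5 d=2 new=(3,8) → blocked by [2,4]×[6,12], reject
16. q=(16,19) nearest=6 d=9 new=(9,13) → blocked by [8,12]×[12,16], reject
17. q=(16,25) nearest=8 d=10 new=(9,17) → blocked by [8,12]×[12,16], reject
18. q=(2,29) nearest=8 d=14 new=(5,17) → blocked by [3,6]×[16,23], reject
19. q=(19,31) nearest=8 d=16 new=(9,17) → blocked by [8,12]×[12,16], reject
20. q=(18,34) nearest=8 d=19 new=(9,17) → blocked by [8,12]×[12,16], reject

Parent of node 4: 3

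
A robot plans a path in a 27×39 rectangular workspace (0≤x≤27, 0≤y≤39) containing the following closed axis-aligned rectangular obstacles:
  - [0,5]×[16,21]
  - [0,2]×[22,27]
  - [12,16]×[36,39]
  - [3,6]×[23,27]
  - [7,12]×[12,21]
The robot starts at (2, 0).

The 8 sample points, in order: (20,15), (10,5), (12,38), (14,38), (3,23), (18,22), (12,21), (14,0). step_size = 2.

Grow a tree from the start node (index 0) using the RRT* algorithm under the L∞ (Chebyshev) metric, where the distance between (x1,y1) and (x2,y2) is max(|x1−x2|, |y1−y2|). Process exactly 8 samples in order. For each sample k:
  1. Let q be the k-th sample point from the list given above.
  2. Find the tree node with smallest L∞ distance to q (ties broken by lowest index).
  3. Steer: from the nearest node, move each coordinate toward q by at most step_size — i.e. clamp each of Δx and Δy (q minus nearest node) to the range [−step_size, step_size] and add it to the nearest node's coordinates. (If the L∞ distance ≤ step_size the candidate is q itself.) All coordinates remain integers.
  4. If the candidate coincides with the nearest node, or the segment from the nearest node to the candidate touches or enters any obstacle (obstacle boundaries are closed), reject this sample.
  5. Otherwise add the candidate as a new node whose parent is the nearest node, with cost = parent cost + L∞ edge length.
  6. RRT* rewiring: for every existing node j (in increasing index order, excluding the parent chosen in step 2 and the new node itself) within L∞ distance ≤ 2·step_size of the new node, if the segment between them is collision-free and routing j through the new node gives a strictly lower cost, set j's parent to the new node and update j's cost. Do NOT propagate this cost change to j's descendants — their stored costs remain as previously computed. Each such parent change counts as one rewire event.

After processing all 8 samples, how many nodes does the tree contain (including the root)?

Node count: 7

1. q=(20,15) nearest=0 d=18 new=(4,2) → add node 1 parent=0 cost=2
2. q=(10,5) nearest=1 d=6 new=(6,4) → add node 2 parent=1 cost=4
3. q=(12,38) nearest=2 d=34 new=(8,6) → add node 3 parent=2 cost=6
4. q=(14,38) nearest=3 d=32 new=(10,8) → add node 4 parent=3 cost=8
5. q=(3,23) nearest=4 d=15 new=(8,10) → add node 5 parent=4 cost=10
6. q=(18,22) nearest=5 d=12 new=(10,12) → blocked by [7,12]×[12,21], reject
7. q=(12,21) nearest=5 d=11 new=(10,12) → blocked by [7,12]×[12,21], reject
8. q=(14,0) nearest=3 d=6 new=(10,4) → add node 6 parent=3 cost=8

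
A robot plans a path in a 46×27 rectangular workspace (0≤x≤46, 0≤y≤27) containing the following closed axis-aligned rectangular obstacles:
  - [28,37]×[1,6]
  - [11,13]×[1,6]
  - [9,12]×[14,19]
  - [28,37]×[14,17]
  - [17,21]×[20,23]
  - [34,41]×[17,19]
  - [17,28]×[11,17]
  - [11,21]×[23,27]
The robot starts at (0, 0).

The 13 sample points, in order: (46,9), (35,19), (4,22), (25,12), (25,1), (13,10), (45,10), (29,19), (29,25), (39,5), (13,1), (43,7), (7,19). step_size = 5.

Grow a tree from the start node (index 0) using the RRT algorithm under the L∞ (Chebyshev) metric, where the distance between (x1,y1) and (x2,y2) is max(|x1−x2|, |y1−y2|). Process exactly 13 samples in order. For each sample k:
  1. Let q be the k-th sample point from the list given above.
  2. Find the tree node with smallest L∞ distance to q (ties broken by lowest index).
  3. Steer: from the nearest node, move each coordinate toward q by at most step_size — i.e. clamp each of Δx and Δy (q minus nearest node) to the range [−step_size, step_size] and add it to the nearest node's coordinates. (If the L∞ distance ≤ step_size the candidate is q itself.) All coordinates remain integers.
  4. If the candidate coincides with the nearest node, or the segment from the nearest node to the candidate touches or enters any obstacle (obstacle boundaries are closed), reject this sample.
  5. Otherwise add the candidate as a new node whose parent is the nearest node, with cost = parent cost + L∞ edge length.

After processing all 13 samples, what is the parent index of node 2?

1. q=(46,9) nearest=0 d=46 new=(5,5) → add node 1 parent=0 cost=5
2. q=(35,19) nearest=1 d=30 new=(10,10) → add node 2 parent=1 cost=10
3. q=(4,22) nearest=2 d=12 new=(5,15) → add node 3 parent=2 cost=15
4. q=(25,12) nearest=2 d=15 new=(15,12) → add node 4 parent=2 cost=15
5. q=(25,1) nearest=4 d=11 new=(20,7) → add node 5 parent=4 cost=20
6. q=(13,10) nearest=4 d=2 new=(13,10) → add node 6 parent=4 cost=17
7. q=(45,10) nearest=5 d=25 new=(25,10) → add node 7 parent=5 cost=25
8. q=(29,19) nearest=7 d=9 new=(29,15) → blocked by [28,37]×[14,17], reject
9. q=(29,25) nearest=4 d=14 new=(20,17) → blocked by [17,28]×[11,17], reject
10. q=(39,5) nearest=7 d=14 new=(30,5) → blocked by [28,37]×[1,6], reject
11. q=(13,1) nearest=5 d=7 new=(15,2) → add node 8 parent=5 cost=25
12. q=(43,7) nearest=7 d=18 new=(30,7) → add node 9 parent=7 cost=30
13. q=(7,19) nearest=3 d=4 new=(7,19) → add node 10 parent=3 cost=19

Parent of node 2: 1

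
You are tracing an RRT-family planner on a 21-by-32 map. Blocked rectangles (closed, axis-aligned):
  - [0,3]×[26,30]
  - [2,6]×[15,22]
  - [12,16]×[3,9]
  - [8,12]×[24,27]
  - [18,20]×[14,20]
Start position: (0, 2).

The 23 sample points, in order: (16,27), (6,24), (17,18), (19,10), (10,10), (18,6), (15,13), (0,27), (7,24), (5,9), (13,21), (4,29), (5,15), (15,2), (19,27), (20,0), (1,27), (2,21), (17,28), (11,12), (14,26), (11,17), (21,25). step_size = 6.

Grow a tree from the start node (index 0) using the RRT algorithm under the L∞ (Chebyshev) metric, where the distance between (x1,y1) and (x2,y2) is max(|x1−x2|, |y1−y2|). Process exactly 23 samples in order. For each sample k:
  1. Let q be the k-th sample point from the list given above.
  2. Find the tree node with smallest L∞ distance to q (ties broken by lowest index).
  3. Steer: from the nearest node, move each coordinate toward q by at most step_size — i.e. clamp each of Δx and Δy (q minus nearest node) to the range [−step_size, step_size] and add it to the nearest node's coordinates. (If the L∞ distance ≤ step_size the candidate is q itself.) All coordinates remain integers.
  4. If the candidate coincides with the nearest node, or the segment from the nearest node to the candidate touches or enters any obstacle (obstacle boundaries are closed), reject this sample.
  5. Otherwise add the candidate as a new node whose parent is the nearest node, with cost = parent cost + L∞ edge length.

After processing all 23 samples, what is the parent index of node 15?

Parent of node 15: 13

1. q=(16,27) nearest=0 d=25 new=(6,8) → add node 1 parent=0 cost=6
2. q=(6,24) nearest=1 d=16 new=(6,14) → add node 2 parent=1 cost=12
3. q=(17,18) nearest=1 d=11 new=(12,14) → add node 3 parent=1 cost=12
4. q=(19,10) nearest=3 d=7 new=(18,10) → add node 4 parent=3 cost=18
5. q=(10,10) nearest=1 d=4 new=(10,10) → add node 5 parent=1 cost=10
6. q=(18,6) nearest=4 d=4 new=(18,6) → add node 6 parent=4 cost=22
7. q=(15,13) nearest=3 d=3 new=(15,13) → add node 7 parent=3 cost=15
8. q=(0,27) nearest=2 d=13 new=(0,20) → blocked by [2,6]×[15,22], reject
9. q=(7,24) nearest=2 d=10 new=(7,20) → add node 8 parent=2 cost=18
10. q=(5,9) nearest=1 d=1 new=(5,9) → add node 9 parent=1 cost=7
11. q=(13,21) nearest=8 d=6 new=(13,21) → add node 10 parent=8 cost=24
12. q=(4,29) nearest=8 d=9 new=(4,26) → blocked by [2,6]×[15,22], reject
13. q=(5,15) nearest=2 d=1 new=(5,15) → blocked by [2,6]×[15,22], reject
14. q=(15,2) nearest=6 d=4 new=(15,2) → blocked by [12,16]×[3,9], reject
15. q=(19,27) nearest=10 d=6 new=(19,27) → add node 11 parent=10 cost=30
16. q=(20,0) nearest=6 d=6 new=(20,0) → add node 12 parent=6 cost=28
17. q=(1,27) nearest=8 d=7 new=(1,26) → blocked by [0,3]×[26,30], reject
18. q=(2,21) nearest=8 d=5 new=(2,21) → blocked by [2,6]×[15,22], reject
19. q=(17,28) nearest=11 d=2 new=(17,28) → add node 13 parent=11 cost=32
20. q=(11,12) nearest=3 d=2 new=(11,12) → add node 14 parent=3 cost=14
21. q=(14,26) nearest=13 d=3 new=(14,26) → add node 15 parent=13 cost=35
22. q=(11,17) nearest=3 d=3 new=(11,17) → add node 16 parent=3 cost=15
23. q=(21,25) nearest=11 d=2 new=(21,25) → add node 17 parent=11 cost=32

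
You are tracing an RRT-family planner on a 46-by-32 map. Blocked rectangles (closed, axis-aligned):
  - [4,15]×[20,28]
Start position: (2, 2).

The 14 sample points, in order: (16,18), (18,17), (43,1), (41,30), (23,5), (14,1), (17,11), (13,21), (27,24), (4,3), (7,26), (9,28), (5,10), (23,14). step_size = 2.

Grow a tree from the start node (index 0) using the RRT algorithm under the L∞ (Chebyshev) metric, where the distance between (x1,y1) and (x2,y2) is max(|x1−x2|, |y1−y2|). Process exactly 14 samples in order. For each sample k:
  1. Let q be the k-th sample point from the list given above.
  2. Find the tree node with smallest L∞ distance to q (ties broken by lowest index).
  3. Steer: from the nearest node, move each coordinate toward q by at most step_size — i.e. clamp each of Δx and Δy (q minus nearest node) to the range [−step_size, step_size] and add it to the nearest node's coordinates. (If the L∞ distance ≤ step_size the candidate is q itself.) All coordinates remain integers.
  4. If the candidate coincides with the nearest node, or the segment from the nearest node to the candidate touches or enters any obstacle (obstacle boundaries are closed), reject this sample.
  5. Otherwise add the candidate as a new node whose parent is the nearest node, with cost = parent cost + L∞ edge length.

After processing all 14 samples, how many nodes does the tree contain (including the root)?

1. q=(16,18) nearest=0 d=16 new=(4,4) → add node 1 parent=0 cost=2
2. q=(18,17) nearest=1 d=14 new=(6,6) → add node 2 parent=1 cost=4
3. q=(43,1) nearest=2 d=37 new=(8,4) → add node 3 parent=2 cost=6
4. q=(41,30) nearest=3 d=33 new=(10,6) → add node 4 parent=3 cost=8
5. q=(23,5) nearest=4 d=13 new=(12,5) → add node 5 parent=4 cost=10
6. q=(14,1) nearest=5 d=4 new=(14,3) → add node 6 parent=5 cost=12
7. q=(17,11) nearest=5 d=6 new=(14,7) → add node 7 parent=5 cost=12
8. q=(13,21) nearest=7 d=14 new=(13,9) → add node 8 parent=7 cost=14
9. q=(27,24) nearest=8 d=15 new=(15,11) → add node 9 parent=8 cost=16
10. q=(4,3) nearest=1 d=1 new=(4,3) → add node 10 parent=1 cost=3
11. q=(7,26) nearest=9 d=15 new=(13,13) → add node 11 parent=9 cost=18
12. q=(9,28) nearest=11 d=15 new=(11,15) → add node 12 parent=11 cost=20
13. q=(5,10) nearest=2 d=4 new=(5,8) → add node 13 parent=2 cost=6
14. q=(23,14) nearest=9 d=8 new=(17,13) → add node 14 parent=9 cost=18

Node count: 15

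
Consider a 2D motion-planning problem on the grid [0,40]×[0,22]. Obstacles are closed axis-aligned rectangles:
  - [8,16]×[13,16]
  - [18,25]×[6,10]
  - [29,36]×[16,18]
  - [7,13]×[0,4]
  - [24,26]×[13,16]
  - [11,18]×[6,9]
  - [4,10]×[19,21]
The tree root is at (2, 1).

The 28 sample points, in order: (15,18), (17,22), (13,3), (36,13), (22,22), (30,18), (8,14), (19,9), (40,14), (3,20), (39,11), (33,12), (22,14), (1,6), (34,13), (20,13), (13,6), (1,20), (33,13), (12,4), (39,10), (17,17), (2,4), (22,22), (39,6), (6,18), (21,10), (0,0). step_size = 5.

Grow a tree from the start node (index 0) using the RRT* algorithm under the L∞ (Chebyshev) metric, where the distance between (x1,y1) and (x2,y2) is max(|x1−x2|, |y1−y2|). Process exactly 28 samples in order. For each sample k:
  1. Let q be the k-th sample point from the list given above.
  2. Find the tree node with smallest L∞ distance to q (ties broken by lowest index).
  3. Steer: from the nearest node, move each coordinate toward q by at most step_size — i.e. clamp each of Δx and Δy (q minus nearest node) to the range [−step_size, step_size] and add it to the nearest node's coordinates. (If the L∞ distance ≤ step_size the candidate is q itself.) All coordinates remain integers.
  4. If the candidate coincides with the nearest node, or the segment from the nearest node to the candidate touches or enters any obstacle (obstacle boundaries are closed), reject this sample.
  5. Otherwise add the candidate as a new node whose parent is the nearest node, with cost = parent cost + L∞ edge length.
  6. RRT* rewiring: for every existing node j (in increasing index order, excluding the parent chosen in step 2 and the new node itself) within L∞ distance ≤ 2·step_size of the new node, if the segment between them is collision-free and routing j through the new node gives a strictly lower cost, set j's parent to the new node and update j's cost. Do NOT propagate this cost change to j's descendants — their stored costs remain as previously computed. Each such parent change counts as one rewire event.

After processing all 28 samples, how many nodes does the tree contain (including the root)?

Node count: 13

1. q=(15,18) nearest=0 d=17 new=(7,6) → add node 1 parent=0 cost=5
2. q=(17,22) nearest=1 d=16 new=(12,11) → add node 2 parent=1 cost=10
3. q=(13,3) nearest=1 d=6 new=(12,3) → blocked by [7,13]×[0,4], reject
4. q=(36,13) nearest=2 d=24 new=(17,13) → add node 3 parent=2 cost=15
5. q=(22,22) nearest=3 d=9 new=(22,18) → add node 4 parent=3 cost=20
6. q=(30,18) nearest=4 d=8 new=(27,18) → add node 5 parent=4 cost=25
7. q=(8,14) nearest=2 d=4 new=(8,14) → blocked by [8,16]×[13,16], reject
8. q=(19,9) nearest=3 d=4 new=(19,9) → blocked by [18,25]×[6,10], reject
9. q=(40,14) nearest=5 d=13 new=(32,14) → blocked by [29,36]×[16,18], reject
10. q=(3,20) nearest=2 d=9 new=(7,16) → blocked by [8,16]×[13,16], reject
11. q=(39,11) nearest=5 d=12 new=(32,13) → blocked by [29,36]×[16,18], reject
12. q=(33,12) nearest=5 d=6 new=(32,13) → blocked by [29,36]×[16,18], reject
13. q=(22,14) nearest=4 d=4 new=(22,14) → add node 6 parent=4 cost=24
14. q=(1,6) nearest=0 d=5 new=(1,6) → add node 7 parent=0 cost=5
15. q=(34,13) nearest=5 d=7 new=(32,13) → blocked by [29,36]×[16,18], reject
16. q=(20,13) nearest=6 d=2 new=(20,13) → add node 8 parent=6 cost=26
17. q=(13,6) nearest=2 d=5 new=(13,6) → blocked by [11,18]×[6,9], reject
18. q=(1,20) nearest=2 d=11 new=(7,16) → blocked by [8,16]×[13,16], reject
19. q=(33,13) nearest=5 d=6 new=(32,13) → blocked by [29,36]×[16,18], reject
20. q=(12,4) nearest=1 d=5 new=(12,4) → blocked by [7,13]×[0,4], reject
21. q=(39,10) nearest=5 d=12 new=(32,13) → blocked by [29,36]×[16,18], reject
22. q=(17,17) nearest=3 d=4 new=(17,17) → add node 9 parent=3 cost=19; rewire 8→9 (23<26)
23. q=(2,4) nearest=7 d=2 new=(2,4) → add node 10 parent=7 cost=7
24. q=(22,22) nearest=4 d=4 new=(22,22) → add node 11 parent=4 cost=24
25. q=(39,6) nearest=5 d=12 new=(32,13) → blocked by [29,36]×[16,18], reject
26. q=(6,18) nearest=2 d=7 new=(7,16) → blocked by [8,16]×[13,16], reject
27. q=(21,10) nearest=8 d=3 new=(21,10) → blocked by [18,25]×[6,10], reject
28. q=(0,0) nearest=0 d=2 new=(0,0) → add node 12 parent=0 cost=2; rewire 10→12 (6<7)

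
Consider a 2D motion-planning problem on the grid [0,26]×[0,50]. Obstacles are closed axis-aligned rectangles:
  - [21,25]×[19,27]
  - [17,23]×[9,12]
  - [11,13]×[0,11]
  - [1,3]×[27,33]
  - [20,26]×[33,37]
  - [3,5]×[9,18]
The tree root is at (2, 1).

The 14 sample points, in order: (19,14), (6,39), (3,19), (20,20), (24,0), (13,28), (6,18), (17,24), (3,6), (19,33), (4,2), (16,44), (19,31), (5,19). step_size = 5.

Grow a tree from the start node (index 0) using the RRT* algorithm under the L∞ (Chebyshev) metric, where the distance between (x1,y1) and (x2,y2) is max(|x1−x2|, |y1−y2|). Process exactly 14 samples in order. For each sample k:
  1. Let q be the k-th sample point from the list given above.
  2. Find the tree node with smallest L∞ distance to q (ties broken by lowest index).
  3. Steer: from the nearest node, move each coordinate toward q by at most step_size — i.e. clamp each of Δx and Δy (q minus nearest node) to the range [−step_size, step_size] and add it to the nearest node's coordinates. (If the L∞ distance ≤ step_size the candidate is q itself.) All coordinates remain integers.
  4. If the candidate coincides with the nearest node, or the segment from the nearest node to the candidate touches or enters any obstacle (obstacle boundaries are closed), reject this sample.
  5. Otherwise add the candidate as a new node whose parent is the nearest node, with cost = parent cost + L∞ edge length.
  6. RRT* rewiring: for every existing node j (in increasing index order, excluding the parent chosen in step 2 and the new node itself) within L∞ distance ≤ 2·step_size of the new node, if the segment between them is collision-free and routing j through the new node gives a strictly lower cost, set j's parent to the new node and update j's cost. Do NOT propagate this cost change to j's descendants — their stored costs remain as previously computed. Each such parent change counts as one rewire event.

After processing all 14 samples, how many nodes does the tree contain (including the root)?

1. q=(19,14) nearest=0 d=17 new=(7,6) → add node 1 parent=0 cost=5
2. q=(6,39) nearest=1 d=33 new=(6,11) → add node 2 parent=1 cost=10
3. q=(3,19) nearest=2 d=8 new=(3,16) → blocked by [3,5]×[9,18], reject
4. q=(20,20) nearest=1 d=14 new=(12,11) → blocked by [11,13]×[0,11], reject
5. q=(24,0) nearest=1 d=17 new=(12,1) → blocked by [11,13]×[0,11], reject
6. q=(13,28) nearest=2 d=17 new=(11,16) → add node 3 parent=2 cost=15
7. q=(6,18) nearest=3 d=5 new=(6,18) → add node 4 parent=3 cost=20
8. q=(17,24) nearest=3 d=8 new=(16,21) → add node 5 parent=3 cost=20
9. q=(3,6) nearest=1 d=4 new=(3,6) → add node 6 parent=1 cost=9
10. q=(19,33) nearest=5 d=12 new=(19,26) → add node 7 parent=5 cost=25
11. q=(4,2) nearest=0 d=2 new=(4,2) → add node 8 parent=0 cost=2; rewire 6→8 (6<9)
12. q=(16,44) nearest=7 d=18 new=(16,31) → add node 9 parent=7 cost=30
13. q=(19,31) nearest=9 d=3 new=(19,31) → add node 10 parent=9 cost=33
14. q=(5,19) nearest=4 d=1 new=(5,19) → add node 11 parent=4 cost=21

Node count: 12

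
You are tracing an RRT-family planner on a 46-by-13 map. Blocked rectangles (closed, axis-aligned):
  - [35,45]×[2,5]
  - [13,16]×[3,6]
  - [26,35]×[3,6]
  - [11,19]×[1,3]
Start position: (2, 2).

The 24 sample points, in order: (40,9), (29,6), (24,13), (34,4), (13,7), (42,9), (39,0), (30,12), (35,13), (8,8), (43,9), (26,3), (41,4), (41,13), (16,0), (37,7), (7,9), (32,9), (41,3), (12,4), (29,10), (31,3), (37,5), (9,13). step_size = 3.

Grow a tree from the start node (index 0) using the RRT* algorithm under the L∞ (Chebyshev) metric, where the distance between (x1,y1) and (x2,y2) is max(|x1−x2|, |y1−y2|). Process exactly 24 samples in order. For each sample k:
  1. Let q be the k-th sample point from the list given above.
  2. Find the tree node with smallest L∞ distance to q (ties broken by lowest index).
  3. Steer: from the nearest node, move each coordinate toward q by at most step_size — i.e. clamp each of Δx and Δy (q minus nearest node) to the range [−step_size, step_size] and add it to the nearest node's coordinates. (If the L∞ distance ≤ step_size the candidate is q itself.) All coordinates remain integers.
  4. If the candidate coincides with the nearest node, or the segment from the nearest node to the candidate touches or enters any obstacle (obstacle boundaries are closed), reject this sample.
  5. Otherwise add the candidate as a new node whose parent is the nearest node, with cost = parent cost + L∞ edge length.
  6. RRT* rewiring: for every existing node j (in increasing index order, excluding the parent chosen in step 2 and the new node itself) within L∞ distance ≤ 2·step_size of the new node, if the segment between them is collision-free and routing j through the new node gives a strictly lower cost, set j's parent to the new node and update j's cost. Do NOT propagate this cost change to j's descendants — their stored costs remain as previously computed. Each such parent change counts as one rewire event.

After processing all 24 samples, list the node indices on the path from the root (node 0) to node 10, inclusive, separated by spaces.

1. q=(40,9) nearest=0 d=38 new=(5,5) → add node 1 parent=0 cost=3
2. q=(29,6) nearest=1 d=24 new=(8,6) → add node 2 parent=1 cost=6
3. q=(24,13) nearest=2 d=16 new=(11,9) → add node 3 parent=2 cost=9
4. q=(34,4) nearest=3 d=23 new=(14,6) → blocked by [13,16]×[3,6], reject
5. q=(13,7) nearest=3 d=2 new=(13,7) → add node 4 parent=3 cost=11
6. q=(42,9) nearest=4 d=29 new=(16,9) → add node 5 parent=4 cost=14
7. q=(39,0) nearest=5 d=23 new=(19,6) → add node 6 parent=5 cost=17
8. q=(30,12) nearest=6 d=11 new=(22,9) → add node 7 parent=6 cost=20
9. q=(35,13) nearest=7 d=13 new=(25,12) → add node 8 parent=7 cost=23
10. q=(8,8) nearest=2 d=2 new=(8,8) → add node 9 parent=2 cost=8
11. q=(43,9) nearest=8 d=18 new=(28,9) → add node 10 parent=8 cost=26
12. q=(26,3) nearest=7 d=6 new=(25,6) → add node 11 parent=7 cost=23
13. q=(41,4) nearest=10 d=13 new=(31,6) → blocked by [26,35]×[3,6], reject
14. q=(41,13) nearest=10 d=13 new=(31,12) → add node 12 parent=10 cost=29
15. q=(16,0) nearest=6 d=6 new=(16,3) → blocked by [13,16]×[3,6], reject
16. q=(37,7) nearest=12 d=6 new=(34,9) → add node 13 parent=12 cost=32
17. q=(7,9) nearest=9 d=1 new=(7,9) → add node 14 parent=9 cost=9
18. q=(32,9) nearest=13 d=2 new=(32,9) → add node 15 parent=13 cost=34
19. q=(41,3) nearest=13 d=7 new=(37,6) → add node 16 parent=13 cost=35
20. q=(12,4) nearest=4 d=3 new=(12,4) → add node 17 parent=4 cost=14
21. q=(29,10) nearest=10 d=1 new=(29,10) → add node 18 parent=10 cost=27; rewire 15→18 (30<34)
22. q=(31,3) nearest=10 d=6 new=(31,6) → blocked by [26,35]×[3,6], reject
23. q=(37,5) nearest=16 d=1 new=(37,5) → blocked by [35,45]×[2,5], reject
24. q=(9,13) nearest=3 d=4 new=(9,12) → add node 19 parent=3 cost=12

Path: 0 1 2 3 4 5 6 7 8 10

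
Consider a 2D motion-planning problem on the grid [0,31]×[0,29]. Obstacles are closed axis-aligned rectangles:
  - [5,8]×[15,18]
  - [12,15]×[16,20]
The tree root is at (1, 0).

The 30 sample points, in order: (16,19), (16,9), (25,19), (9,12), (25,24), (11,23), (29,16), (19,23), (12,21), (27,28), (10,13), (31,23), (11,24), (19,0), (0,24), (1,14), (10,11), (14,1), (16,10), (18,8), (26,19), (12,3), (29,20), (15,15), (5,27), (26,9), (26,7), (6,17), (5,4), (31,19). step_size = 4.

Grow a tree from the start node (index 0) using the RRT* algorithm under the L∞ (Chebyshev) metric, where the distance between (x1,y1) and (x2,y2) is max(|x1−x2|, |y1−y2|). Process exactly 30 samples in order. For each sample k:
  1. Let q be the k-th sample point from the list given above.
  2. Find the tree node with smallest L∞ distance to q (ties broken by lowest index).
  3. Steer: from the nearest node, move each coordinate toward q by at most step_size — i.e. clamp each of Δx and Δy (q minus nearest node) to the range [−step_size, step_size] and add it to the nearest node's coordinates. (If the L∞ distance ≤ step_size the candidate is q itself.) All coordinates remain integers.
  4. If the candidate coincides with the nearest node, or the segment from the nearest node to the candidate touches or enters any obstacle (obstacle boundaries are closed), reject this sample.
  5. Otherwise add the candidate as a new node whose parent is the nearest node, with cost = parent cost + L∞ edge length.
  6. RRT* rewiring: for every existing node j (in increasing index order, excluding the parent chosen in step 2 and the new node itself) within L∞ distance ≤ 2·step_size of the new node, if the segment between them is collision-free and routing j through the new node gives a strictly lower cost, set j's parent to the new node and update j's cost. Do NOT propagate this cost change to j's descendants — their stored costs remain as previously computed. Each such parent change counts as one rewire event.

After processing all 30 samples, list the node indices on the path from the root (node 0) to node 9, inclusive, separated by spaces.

Path: 0 1 2 4 9

1. q=(16,19) nearest=0 d=19 new=(5,4) → add node 1 parent=0 cost=4
2. q=(16,9) nearest=1 d=11 new=(9,8) → add node 2 parent=1 cost=8
3. q=(25,19) nearest=2 d=16 new=(13,12) → add node 3 parent=2 cost=12
4. q=(9,12) nearest=2 d=4 new=(9,12) → add node 4 parent=2 cost=12
5. q=(25,24) nearest=3 d=12 new=(17,16) → add node 5 parent=3 cost=16
6. q=(11,23) nearest=5 d=7 new=(13,20) → blocked by [12,15]×[16,20], reject
7. q=(29,16) nearest=5 d=12 new=(21,16) → add node 6 parent=5 cost=20
8. q=(19,23) nearest=5 d=7 new=(19,20) → add node 7 parent=5 cost=20
9. q=(12,21) nearest=5 d=5 new=(13,20) → blocked by [12,15]×[16,20], reject
10. q=(27,28) nearest=7 d=8 new=(23,24) → add node 8 parent=7 cost=24
11. q=(10,13) nearest=4 d=1 new=(10,13) → add node 9 parent=4 cost=13
12. q=(31,23) nearest=8 d=8 new=(27,23) → add node 10 parent=8 cost=28
13. q=(11,24) nearest=5 d=8 new=(13,20) → blocked by [12,15]×[16,20], reject
14. q=(19,0) nearest=2 d=10 new=(13,4) → add node 11 parent=2 cost=12
15. q=(0,24) nearest=9 d=11 new=(6,17) → blocked by [5,8]×[15,18], reject
16. q=(1,14) nearest=2 d=8 new=(5,12) → add node 12 parent=2 cost=12
17. q=(10,11) nearest=4 d=1 new=(10,11) → add node 13 parent=4 cost=13
18. q=(14,1) nearest=11 d=3 new=(14,1) → add node 14 parent=11 cost=15
19. q=(16,10) nearest=3 d=3 new=(16,10) → add node 15 parent=3 cost=15
20. q=(18,8) nearest=15 d=2 new=(18,8) → add node 16 parent=15 cost=17
21. q=(26,19) nearest=10 d=4 new=(26,19) → add node 17 parent=10 cost=32
22. q=(12,3) nearest=11 d=1 new=(12,3) → add node 18 parent=11 cost=13
23. q=(29,20) nearest=10 d=3 new=(29,20) → add node 19 parent=10 cost=31
24. q=(15,15) nearest=5 d=2 new=(15,15) → add node 20 parent=5 cost=18
25. q=(5,27) nearest=5 d=12 new=(13,20) → blocked by [12,15]×[16,20], reject
26. q=(26,9) nearest=6 d=7 new=(25,12) → add node 21 parent=6 cost=24; rewire 17→21 (31<32)
27. q=(26,7) nearest=21 d=5 new=(26,8) → add node 22 parent=21 cost=28
28. q=(6,17) nearest=9 d=4 new=(6,17) → blocked by [5,8]×[15,18], reject
29. q=(5,4) nearest=1 d=0 → coincident, reject
30. q=(31,19) nearest=19 d=2 new=(31,19) → add node 23 parent=19 cost=33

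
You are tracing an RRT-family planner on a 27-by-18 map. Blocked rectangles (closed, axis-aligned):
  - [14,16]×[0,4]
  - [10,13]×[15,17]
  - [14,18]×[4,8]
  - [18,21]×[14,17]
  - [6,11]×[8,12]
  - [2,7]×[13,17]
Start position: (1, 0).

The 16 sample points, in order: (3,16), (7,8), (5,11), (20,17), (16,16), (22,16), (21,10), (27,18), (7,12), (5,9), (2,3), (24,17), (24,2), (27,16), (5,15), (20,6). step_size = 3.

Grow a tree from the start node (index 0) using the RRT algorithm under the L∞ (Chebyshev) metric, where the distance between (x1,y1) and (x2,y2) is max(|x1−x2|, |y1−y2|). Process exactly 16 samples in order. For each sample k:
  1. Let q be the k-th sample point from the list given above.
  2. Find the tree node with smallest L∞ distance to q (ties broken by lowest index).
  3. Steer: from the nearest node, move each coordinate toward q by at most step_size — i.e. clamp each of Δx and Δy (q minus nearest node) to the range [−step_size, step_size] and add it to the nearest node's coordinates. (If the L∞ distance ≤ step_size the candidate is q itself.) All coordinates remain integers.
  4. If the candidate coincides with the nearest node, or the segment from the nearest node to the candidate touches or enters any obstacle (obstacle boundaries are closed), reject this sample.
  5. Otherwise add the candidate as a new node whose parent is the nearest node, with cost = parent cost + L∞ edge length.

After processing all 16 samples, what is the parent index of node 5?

1. q=(3,16) nearest=0 d=16 new=(3,3) → add node 1 parent=0 cost=3
2. q=(7,8) nearest=1 d=5 new=(6,6) → add node 2 parent=1 cost=6
3. q=(5,11) nearest=2 d=5 new=(5,9) → add node 3 parent=2 cost=9
4. q=(20,17) nearest=2 d=14 new=(9,9) → blocked by [6,11]×[8,12], reject
5. q=(16,16) nearest=2 d=10 new=(9,9) → blocked by [6,11]×[8,12], reject
6. q=(22,16) nearest=2 d=16 new=(9,9) → blocked by [6,11]×[8,12], reject
7. q=(21,10) nearest=2 d=15 new=(9,9) → blocked by [6,11]×[8,12], reject
8. q=(27,18) nearest=2 d=21 new=(9,9) → blocked by [6,11]×[8,12], reject
9. q=(7,12) nearest=3 d=3 new=(7,12) → blocked by [6,11]×[8,12], reject
10. q=(5,9) nearest=3 d=0 → coincident, reject
11. q=(2,3) nearest=1 d=1 new=(2,3) → add node 4 parent=1 cost=4
12. q=(24,17) nearest=2 d=18 new=(9,9) → blocked by [6,11]×[8,12], reject
13. q=(24,2) nearest=2 d=18 new=(9,3) → add node 5 parent=2 cost=9
14. q=(27,16) nearest=5 d=18 new=(12,6) → add node 6 parent=5 cost=12
15. q=(5,15) nearest=3 d=6 new=(5,12) → add node 7 parent=3 cost=12
16. q=(20,6) nearest=6 d=8 new=(15,6) → blocked by [14,18]×[4,8], reject

Parent of node 5: 2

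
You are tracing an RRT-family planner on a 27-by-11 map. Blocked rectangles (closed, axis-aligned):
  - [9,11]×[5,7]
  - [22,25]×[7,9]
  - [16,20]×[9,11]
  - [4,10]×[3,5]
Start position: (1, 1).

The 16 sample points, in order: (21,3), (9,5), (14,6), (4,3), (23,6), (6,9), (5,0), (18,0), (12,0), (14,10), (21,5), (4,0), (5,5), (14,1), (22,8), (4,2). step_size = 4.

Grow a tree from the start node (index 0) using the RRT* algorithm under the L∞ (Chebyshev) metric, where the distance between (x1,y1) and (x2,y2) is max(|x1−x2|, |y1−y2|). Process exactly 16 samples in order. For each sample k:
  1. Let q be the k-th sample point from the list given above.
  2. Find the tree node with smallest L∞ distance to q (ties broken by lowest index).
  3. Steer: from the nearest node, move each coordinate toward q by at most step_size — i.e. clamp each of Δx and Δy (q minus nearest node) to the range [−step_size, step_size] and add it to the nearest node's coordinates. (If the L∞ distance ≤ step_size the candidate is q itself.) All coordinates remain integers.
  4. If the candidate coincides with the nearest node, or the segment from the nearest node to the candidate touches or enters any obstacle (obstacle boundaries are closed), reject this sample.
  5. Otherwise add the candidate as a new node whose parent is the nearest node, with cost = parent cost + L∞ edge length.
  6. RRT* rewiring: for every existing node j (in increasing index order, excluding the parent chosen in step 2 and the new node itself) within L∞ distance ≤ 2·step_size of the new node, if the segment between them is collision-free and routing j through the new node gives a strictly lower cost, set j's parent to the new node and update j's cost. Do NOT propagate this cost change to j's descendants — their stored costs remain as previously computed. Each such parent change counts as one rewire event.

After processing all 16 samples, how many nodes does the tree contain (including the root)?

Node count: 9

1. q=(21,3) nearest=0 d=20 new=(5,3) → blocked by [4,10]×[3,5], reject
2. q=(9,5) nearest=0 d=8 new=(5,5) → blocked by [4,10]×[3,5], reject
3. q=(14,6) nearest=0 d=13 new=(5,5) → blocked by [4,10]×[3,5], reject
4. q=(4,3) nearest=0 d=3 new=(4,3) → blocked by [4,10]×[3,5], reject
5. q=(23,6) nearest=0 d=22 new=(5,5) → blocked by [4,10]×[3,5], reject
6. q=(6,9) nearest=0 d=8 new=(5,5) → blocked by [4,10]×[3,5], reject
7. q=(5,0) nearest=0 d=4 new=(5,0) → add node 1 parent=0 cost=4
8. q=(18,0) nearest=1 d=13 new=(9,0) → add node 2 parent=1 cost=8
9. q=(12,0) nearest=2 d=3 new=(12,0) → add node 3 parent=2 cost=11
10. q=(14,10) nearest=1 d=10 new=(9,4) → blocked by [4,10]×[3,5], reject
11. q=(21,5) nearest=3 d=9 new=(16,4) → add node 4 parent=3 cost=15
12. q=(4,0) nearest=1 d=1 new=(4,0) → add node 5 parent=1 cost=5
13. q=(5,5) nearest=0 d=4 new=(5,5) → blocked by [4,10]×[3,5], reject
14. q=(14,1) nearest=3 d=2 new=(14,1) → add node 6 parent=3 cost=13
15. q=(22,8) nearest=4 d=6 new=(20,8) → add node 7 parent=4 cost=19
16. q=(4,2) nearest=1 d=2 new=(4,2) → add node 8 parent=1 cost=6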